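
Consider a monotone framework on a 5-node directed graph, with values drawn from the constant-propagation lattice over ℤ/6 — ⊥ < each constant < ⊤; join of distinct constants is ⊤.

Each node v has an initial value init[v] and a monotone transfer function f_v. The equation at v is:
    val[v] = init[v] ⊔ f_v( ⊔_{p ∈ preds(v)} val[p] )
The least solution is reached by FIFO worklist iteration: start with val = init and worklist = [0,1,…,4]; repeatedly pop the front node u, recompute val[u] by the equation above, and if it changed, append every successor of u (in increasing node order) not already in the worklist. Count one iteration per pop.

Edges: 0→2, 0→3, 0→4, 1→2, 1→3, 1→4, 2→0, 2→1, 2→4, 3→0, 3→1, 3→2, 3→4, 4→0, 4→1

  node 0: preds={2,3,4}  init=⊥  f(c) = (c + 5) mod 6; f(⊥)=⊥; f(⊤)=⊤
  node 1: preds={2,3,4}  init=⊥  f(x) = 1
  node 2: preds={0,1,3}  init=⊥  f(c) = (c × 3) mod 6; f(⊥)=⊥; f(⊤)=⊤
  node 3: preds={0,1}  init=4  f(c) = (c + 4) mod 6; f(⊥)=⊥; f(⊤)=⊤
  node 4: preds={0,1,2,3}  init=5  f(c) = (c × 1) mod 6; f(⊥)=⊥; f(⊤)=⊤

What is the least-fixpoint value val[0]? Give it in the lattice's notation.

⊤

Trace (8 dequeues):
  [1] u=0 | in ⊤ | out ⊤ | prev ⊥ | push {}
  [2] u=1 | in ⊤ | out 1 | prev ⊥ | push {}
  [3] u=2 | in ⊤ | out ⊤ | prev ⊥ | push {0,1}
  [4] u=3 | in ⊤ | out ⊤ | prev 4 | push {2}
  [5] u=4 | in ⊤ | out ⊤ | prev 5 | push {}
  [6] u=0 | in ⊤ | out ⊤ | ==
  [7] u=1 | in ⊤ | out 1 | ==
  [8] u=2 | in ⊤ | out ⊤ | ==

Converged values:
  [0] ⊤
  [1] 1
  [2] ⊤
  [3] ⊤
  [4] ⊤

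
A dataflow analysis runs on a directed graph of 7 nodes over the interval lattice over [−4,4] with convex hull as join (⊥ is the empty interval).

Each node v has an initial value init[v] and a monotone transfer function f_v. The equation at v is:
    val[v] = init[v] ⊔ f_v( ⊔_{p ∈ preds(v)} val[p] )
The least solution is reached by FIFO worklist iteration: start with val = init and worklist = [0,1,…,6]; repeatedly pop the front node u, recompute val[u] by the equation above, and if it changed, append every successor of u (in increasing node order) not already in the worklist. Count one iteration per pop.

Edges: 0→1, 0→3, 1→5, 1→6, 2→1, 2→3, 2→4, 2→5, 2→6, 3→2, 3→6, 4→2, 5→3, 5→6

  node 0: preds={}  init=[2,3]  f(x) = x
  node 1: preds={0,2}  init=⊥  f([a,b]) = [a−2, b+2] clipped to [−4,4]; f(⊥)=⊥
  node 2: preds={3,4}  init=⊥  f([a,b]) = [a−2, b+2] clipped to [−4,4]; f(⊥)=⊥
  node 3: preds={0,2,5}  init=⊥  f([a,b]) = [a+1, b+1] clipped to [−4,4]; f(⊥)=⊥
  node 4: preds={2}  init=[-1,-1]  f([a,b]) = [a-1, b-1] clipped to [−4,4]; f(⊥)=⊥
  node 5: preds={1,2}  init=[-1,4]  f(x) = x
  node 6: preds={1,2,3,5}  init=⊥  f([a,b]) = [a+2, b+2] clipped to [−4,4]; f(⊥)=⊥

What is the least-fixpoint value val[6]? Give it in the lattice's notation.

[-2,4]

Worklist (16 pops):
  #1 pop 0: in=⊥ → [2,3] (no change)
  #2 pop 1: in=[2,3] → [0,4] (was ⊥); enqueue []
  #3 pop 2: in=[-1,-1] → [-3,1] (was ⊥); enqueue [1]
  #4 pop 3: in=[-3,4] → [-2,4] (was ⊥); enqueue [2]
  #5 pop 4: in=[-3,1] → [-4,0] (was [-1,-1]); enqueue []
  #6 pop 5: in=[-3,4] → [-3,4] (was [-1,4]); enqueue [3]
  #7 pop 6: in=[-3,4] → [-1,4] (was ⊥); enqueue []
  #8 pop 1: in=[-3,3] → [-4,4] (was [0,4]); enqueue [5,6]
  #9 pop 2: in=[-4,4] → [-4,4] (was [-3,1]); enqueue [1,4]
  #10 pop 3: in=[-4,4] → [-3,4] (was [-2,4]); enqueue [2]
  #11 pop 5: in=[-4,4] → [-4,4] (was [-3,4]); enqueue [3]
  #12 pop 6: in=[-4,4] → [-2,4] (was [-1,4]); enqueue []
  #13 pop 1: in=[-4,4] → [-4,4] (no change)
  #14 pop 4: in=[-4,4] → [-4,3] (was [-4,0]); enqueue []
  #15 pop 2: in=[-4,4] → [-4,4] (no change)
  #16 pop 3: in=[-4,4] → [-3,4] (no change)

Fixpoint:
  val[0] = [2,3]
  val[1] = [-4,4]
  val[2] = [-4,4]
  val[3] = [-3,4]
  val[4] = [-4,3]
  val[5] = [-4,4]
  val[6] = [-2,4]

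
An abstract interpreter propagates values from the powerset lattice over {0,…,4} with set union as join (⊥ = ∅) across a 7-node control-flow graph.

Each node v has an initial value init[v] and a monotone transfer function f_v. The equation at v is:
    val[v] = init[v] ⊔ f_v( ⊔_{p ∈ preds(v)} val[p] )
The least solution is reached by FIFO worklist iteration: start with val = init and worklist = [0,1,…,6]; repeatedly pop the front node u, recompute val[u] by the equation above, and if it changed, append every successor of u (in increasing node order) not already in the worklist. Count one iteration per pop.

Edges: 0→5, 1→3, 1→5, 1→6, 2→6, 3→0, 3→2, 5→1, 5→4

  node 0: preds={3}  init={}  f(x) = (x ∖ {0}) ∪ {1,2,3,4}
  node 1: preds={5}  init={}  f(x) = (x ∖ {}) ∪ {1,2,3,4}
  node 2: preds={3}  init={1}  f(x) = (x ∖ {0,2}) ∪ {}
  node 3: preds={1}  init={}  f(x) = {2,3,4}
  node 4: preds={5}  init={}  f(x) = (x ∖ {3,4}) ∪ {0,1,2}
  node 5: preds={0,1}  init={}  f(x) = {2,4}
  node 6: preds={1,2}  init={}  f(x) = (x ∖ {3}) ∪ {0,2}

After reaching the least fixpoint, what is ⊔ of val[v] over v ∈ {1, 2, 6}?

{0,1,2,3,4}

Trace (12 dequeues):
  [1] u=0 | in {} | out {1,2,3,4} | prev {} | push {}
  [2] u=1 | in {} | out {1,2,3,4} | prev {} | push {}
  [3] u=2 | in {} | out {1} | ==
  [4] u=3 | in {1,2,3,4} | out {2,3,4} | prev {} | push {0,2}
  [5] u=4 | in {} | out {0,1,2} | prev {} | push {}
  [6] u=5 | in {1,2,3,4} | out {2,4} | prev {} | push {1,4}
  [7] u=6 | in {1,2,3,4} | out {0,1,2,4} | prev {} | push {}
  [8] u=0 | in {2,3,4} | out {1,2,3,4} | ==
  [9] u=2 | in {2,3,4} | out {1,3,4} | prev {1} | push {6}
  [10] u=1 | in {2,4} | out {1,2,3,4} | ==
  [11] u=4 | in {2,4} | out {0,1,2} | ==
  [12] u=6 | in {1,2,3,4} | out {0,1,2,4} | ==

Converged values:
  [0] {1,2,3,4}
  [1] {1,2,3,4}
  [2] {1,3,4}
  [3] {2,3,4}
  [4] {0,1,2}
  [5] {2,4}
  [6] {0,1,2,4}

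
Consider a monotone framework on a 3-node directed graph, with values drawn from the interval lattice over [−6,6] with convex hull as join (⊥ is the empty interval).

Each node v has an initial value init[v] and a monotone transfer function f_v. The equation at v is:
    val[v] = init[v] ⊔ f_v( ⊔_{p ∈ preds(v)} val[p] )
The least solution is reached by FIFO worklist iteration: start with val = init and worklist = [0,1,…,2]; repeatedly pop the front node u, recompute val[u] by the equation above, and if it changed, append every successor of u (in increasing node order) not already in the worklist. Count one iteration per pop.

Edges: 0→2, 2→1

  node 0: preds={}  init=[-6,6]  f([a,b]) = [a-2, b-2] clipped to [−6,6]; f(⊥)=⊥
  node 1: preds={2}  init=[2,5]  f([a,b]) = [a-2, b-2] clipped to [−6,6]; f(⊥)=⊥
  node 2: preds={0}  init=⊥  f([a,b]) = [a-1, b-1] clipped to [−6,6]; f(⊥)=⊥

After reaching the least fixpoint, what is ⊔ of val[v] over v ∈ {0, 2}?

Worklist (4 pops):
  #1 pop 0: in=⊥ → [-6,6] (no change)
  #2 pop 1: in=⊥ → [2,5] (no change)
  #3 pop 2: in=[-6,6] → [-6,5] (was ⊥); enqueue [1]
  #4 pop 1: in=[-6,5] → [-6,5] (was [2,5]); enqueue []

Fixpoint:
  val[0] = [-6,6]
  val[1] = [-6,5]
  val[2] = [-6,5]

[-6,6]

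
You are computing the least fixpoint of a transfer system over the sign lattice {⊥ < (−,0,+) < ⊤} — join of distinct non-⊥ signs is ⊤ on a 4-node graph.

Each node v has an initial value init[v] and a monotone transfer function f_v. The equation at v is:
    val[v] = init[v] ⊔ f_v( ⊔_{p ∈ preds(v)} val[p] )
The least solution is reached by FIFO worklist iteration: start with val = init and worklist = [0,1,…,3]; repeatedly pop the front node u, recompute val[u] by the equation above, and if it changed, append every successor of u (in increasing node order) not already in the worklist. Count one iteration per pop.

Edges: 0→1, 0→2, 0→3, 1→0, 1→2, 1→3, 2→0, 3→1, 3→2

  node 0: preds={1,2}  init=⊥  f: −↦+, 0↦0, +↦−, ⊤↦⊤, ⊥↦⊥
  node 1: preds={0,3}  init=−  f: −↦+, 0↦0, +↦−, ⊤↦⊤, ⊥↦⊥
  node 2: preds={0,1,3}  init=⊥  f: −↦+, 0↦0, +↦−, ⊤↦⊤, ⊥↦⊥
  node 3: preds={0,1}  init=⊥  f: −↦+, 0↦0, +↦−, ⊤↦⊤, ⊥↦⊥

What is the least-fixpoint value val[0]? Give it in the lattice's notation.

⊤

Worklist (9 pops):
  #1 pop 0: in=− → + (was ⊥); enqueue []
  #2 pop 1: in=+ → − (no change)
  #3 pop 2: in=⊤ → ⊤ (was ⊥); enqueue [0]
  #4 pop 3: in=⊤ → ⊤ (was ⊥); enqueue [1,2]
  #5 pop 0: in=⊤ → ⊤ (was +); enqueue [3]
  #6 pop 1: in=⊤ → ⊤ (was −); enqueue [0]
  #7 pop 2: in=⊤ → ⊤ (no change)
  #8 pop 3: in=⊤ → ⊤ (no change)
  #9 pop 0: in=⊤ → ⊤ (no change)

Fixpoint:
  val[0] = ⊤
  val[1] = ⊤
  val[2] = ⊤
  val[3] = ⊤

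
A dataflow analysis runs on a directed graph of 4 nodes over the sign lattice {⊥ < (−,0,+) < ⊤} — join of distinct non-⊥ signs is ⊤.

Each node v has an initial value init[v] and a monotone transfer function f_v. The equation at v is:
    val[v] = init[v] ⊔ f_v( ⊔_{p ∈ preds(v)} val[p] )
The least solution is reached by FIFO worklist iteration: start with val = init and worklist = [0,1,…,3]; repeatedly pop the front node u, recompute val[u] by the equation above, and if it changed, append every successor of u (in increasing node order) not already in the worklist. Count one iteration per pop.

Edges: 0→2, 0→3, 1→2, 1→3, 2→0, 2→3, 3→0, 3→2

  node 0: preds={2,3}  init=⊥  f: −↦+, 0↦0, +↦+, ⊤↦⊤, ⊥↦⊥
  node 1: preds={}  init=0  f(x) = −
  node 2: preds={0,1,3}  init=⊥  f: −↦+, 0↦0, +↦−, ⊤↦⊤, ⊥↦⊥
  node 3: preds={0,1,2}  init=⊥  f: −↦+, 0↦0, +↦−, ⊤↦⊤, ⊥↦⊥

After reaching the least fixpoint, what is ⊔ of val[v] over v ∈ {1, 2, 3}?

⊤

Iteration log — 7 steps:
  step 1. node 0  ⊔preds=⊥  new=⊥  stable
  step 2. node 1  ⊔preds=⊥  new=⊤  old=0  +wl: 
  step 3. node 2  ⊔preds=⊤  new=⊤  old=⊥  +wl: 0
  step 4. node 3  ⊔preds=⊤  new=⊤  old=⊥  +wl: 2
  step 5. node 0  ⊔preds=⊤  new=⊤  old=⊥  +wl: 3
  step 6. node 2  ⊔preds=⊤  new=⊤  stable
  step 7. node 3  ⊔preds=⊤  new=⊤  stable

Least fixpoint reached:
  node 0: ⊤
  node 1: ⊤
  node 2: ⊤
  node 3: ⊤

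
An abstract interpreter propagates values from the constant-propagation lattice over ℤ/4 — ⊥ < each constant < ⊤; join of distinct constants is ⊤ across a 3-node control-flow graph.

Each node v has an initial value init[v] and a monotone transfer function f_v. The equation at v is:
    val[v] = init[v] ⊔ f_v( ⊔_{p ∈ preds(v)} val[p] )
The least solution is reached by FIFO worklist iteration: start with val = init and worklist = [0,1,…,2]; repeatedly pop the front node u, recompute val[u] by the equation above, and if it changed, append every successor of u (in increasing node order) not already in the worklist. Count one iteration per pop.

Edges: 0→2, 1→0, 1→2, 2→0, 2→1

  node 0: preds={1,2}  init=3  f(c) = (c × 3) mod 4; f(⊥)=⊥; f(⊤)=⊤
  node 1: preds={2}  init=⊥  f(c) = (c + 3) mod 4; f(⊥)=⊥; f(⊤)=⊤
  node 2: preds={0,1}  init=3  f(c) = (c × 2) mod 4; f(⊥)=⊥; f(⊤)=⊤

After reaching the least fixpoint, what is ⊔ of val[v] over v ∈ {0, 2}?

⊤

Worklist (7 pops):
  #1 pop 0: in=3 → ⊤ (was 3); enqueue []
  #2 pop 1: in=3 → 2 (was ⊥); enqueue [0]
  #3 pop 2: in=⊤ → ⊤ (was 3); enqueue [1]
  #4 pop 0: in=⊤ → ⊤ (no change)
  #5 pop 1: in=⊤ → ⊤ (was 2); enqueue [0,2]
  #6 pop 0: in=⊤ → ⊤ (no change)
  #7 pop 2: in=⊤ → ⊤ (no change)

Fixpoint:
  val[0] = ⊤
  val[1] = ⊤
  val[2] = ⊤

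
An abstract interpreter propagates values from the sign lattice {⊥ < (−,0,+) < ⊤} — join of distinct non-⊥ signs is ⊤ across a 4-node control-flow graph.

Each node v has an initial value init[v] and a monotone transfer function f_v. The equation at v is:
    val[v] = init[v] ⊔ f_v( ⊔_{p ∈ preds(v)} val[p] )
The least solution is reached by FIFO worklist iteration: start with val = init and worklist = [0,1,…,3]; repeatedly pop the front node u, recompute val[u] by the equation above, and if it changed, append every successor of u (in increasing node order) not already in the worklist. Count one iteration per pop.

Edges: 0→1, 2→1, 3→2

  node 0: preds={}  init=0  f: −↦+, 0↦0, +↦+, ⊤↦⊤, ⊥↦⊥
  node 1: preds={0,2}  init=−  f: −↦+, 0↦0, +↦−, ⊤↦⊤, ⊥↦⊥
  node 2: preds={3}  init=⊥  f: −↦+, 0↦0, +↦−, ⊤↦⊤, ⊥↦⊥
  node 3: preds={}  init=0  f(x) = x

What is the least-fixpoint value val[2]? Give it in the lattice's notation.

Iteration log — 5 steps:
  step 1. node 0  ⊔preds=⊥  new=0  stable
  step 2. node 1  ⊔preds=0  new=⊤  old=−  +wl: 
  step 3. node 2  ⊔preds=0  new=0  old=⊥  +wl: 1
  step 4. node 3  ⊔preds=⊥  new=0  stable
  step 5. node 1  ⊔preds=0  new=⊤  stable

Least fixpoint reached:
  node 0: 0
  node 1: ⊤
  node 2: 0
  node 3: 0

0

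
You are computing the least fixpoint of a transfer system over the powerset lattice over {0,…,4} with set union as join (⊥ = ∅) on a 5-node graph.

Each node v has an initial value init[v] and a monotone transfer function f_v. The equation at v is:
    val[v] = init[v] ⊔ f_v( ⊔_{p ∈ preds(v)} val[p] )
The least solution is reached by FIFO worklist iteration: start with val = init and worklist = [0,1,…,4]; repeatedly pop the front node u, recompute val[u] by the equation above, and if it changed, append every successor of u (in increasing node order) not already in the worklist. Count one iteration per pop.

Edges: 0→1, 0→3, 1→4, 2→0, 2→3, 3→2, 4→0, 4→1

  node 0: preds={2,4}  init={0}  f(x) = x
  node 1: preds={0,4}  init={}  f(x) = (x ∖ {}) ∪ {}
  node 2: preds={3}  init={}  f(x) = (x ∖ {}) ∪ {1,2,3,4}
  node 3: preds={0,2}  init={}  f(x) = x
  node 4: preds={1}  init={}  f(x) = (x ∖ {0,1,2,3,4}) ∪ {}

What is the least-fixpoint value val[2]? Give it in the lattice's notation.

Worklist (11 pops):
  #1 pop 0: in={} → {0} (no change)
  #2 pop 1: in={0} → {0} (was {}); enqueue []
  #3 pop 2: in={} → {1,2,3,4} (was {}); enqueue [0]
  #4 pop 3: in={0,1,2,3,4} → {0,1,2,3,4} (was {}); enqueue [2]
  #5 pop 4: in={0} → {} (no change)
  #6 pop 0: in={1,2,3,4} → {0,1,2,3,4} (was {0}); enqueue [1,3]
  #7 pop 2: in={0,1,2,3,4} → {0,1,2,3,4} (was {1,2,3,4}); enqueue [0]
  #8 pop 1: in={0,1,2,3,4} → {0,1,2,3,4} (was {0}); enqueue [4]
  #9 pop 3: in={0,1,2,3,4} → {0,1,2,3,4} (no change)
  #10 pop 0: in={0,1,2,3,4} → {0,1,2,3,4} (no change)
  #11 pop 4: in={0,1,2,3,4} → {} (no change)

Fixpoint:
  val[0] = {0,1,2,3,4}
  val[1] = {0,1,2,3,4}
  val[2] = {0,1,2,3,4}
  val[3] = {0,1,2,3,4}
  val[4] = {}

{0,1,2,3,4}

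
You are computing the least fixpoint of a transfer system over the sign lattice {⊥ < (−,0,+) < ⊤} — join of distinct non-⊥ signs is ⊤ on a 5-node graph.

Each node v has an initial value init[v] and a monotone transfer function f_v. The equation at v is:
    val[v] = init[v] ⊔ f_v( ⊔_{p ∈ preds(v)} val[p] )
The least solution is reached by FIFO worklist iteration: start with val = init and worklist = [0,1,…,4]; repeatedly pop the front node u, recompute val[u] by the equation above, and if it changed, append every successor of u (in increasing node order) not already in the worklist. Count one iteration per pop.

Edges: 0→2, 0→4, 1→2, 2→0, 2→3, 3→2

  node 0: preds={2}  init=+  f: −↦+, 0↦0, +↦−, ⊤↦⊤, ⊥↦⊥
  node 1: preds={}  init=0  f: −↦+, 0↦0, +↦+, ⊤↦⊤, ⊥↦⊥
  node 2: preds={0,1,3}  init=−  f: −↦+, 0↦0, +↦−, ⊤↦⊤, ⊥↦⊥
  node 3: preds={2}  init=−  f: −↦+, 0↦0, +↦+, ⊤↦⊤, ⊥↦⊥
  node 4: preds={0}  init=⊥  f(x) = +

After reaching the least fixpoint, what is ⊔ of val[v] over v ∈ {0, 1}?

Iteration log — 8 steps:
  step 1. node 0  ⊔preds=−  new=+  stable
  step 2. node 1  ⊔preds=⊥  new=0  stable
  step 3. node 2  ⊔preds=⊤  new=⊤  old=−  +wl: 0
  step 4. node 3  ⊔preds=⊤  new=⊤  old=−  +wl: 2
  step 5. node 4  ⊔preds=+  new=+  old=⊥  +wl: 
  step 6. node 0  ⊔preds=⊤  new=⊤  old=+  +wl: 4
  step 7. node 2  ⊔preds=⊤  new=⊤  stable
  step 8. node 4  ⊔preds=⊤  new=+  stable

Least fixpoint reached:
  node 0: ⊤
  node 1: 0
  node 2: ⊤
  node 3: ⊤
  node 4: +

⊤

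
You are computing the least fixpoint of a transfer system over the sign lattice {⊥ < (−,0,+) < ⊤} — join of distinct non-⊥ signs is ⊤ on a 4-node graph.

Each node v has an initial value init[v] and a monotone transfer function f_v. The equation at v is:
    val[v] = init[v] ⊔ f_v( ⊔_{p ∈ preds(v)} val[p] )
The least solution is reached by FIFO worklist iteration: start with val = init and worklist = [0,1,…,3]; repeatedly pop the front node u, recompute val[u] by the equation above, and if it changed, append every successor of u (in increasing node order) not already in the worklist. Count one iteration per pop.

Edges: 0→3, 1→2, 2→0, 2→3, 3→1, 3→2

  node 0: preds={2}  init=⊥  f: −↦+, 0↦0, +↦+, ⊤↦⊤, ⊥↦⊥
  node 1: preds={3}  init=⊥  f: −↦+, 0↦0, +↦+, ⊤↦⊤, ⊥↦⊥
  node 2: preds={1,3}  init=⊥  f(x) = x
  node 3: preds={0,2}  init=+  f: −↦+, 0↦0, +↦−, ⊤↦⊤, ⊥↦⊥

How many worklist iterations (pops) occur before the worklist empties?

10

Worklist (10 pops):
  #1 pop 0: in=⊥ → ⊥ (no change)
  #2 pop 1: in=+ → + (was ⊥); enqueue []
  #3 pop 2: in=+ → + (was ⊥); enqueue [0]
  #4 pop 3: in=+ → ⊤ (was +); enqueue [1,2]
  #5 pop 0: in=+ → + (was ⊥); enqueue [3]
  #6 pop 1: in=⊤ → ⊤ (was +); enqueue []
  #7 pop 2: in=⊤ → ⊤ (was +); enqueue [0]
  #8 pop 3: in=⊤ → ⊤ (no change)
  #9 pop 0: in=⊤ → ⊤ (was +); enqueue [3]
  #10 pop 3: in=⊤ → ⊤ (no change)

Fixpoint:
  val[0] = ⊤
  val[1] = ⊤
  val[2] = ⊤
  val[3] = ⊤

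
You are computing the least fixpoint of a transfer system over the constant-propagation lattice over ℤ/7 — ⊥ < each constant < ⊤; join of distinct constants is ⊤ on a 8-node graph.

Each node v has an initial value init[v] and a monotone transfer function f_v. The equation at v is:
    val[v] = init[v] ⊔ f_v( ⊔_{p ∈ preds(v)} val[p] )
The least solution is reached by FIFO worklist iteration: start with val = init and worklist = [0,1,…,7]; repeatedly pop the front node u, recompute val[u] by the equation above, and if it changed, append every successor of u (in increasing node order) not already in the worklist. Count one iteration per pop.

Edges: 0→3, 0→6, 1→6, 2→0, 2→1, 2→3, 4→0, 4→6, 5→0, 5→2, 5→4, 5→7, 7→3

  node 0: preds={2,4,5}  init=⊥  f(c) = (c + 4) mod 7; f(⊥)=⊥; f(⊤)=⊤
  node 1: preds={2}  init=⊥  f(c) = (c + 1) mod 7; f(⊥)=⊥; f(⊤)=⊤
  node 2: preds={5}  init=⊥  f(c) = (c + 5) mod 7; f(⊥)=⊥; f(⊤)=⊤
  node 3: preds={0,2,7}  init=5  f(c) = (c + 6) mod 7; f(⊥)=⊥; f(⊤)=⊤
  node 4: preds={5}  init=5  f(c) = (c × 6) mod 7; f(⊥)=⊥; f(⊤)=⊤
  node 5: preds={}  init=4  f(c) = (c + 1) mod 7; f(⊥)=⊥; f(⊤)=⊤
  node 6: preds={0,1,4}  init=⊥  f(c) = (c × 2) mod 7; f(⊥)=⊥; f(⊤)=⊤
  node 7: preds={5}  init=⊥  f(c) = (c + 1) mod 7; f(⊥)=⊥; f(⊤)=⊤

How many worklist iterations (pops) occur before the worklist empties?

12

Worklist (12 pops):
  #1 pop 0: in=⊤ → ⊤ (was ⊥); enqueue []
  #2 pop 1: in=⊥ → ⊥ (no change)
  #3 pop 2: in=4 → 2 (was ⊥); enqueue [0,1]
  #4 pop 3: in=⊤ → ⊤ (was 5); enqueue []
  #5 pop 4: in=4 → ⊤ (was 5); enqueue []
  #6 pop 5: in=⊥ → 4 (no change)
  #7 pop 6: in=⊤ → ⊤ (was ⊥); enqueue []
  #8 pop 7: in=4 → 5 (was ⊥); enqueue [3]
  #9 pop 0: in=⊤ → ⊤ (no change)
  #10 pop 1: in=2 → 3 (was ⊥); enqueue [6]
  #11 pop 3: in=⊤ → ⊤ (no change)
  #12 pop 6: in=⊤ → ⊤ (no change)

Fixpoint:
  val[0] = ⊤
  val[1] = 3
  val[2] = 2
  val[3] = ⊤
  val[4] = ⊤
  val[5] = 4
  val[6] = ⊤
  val[7] = 5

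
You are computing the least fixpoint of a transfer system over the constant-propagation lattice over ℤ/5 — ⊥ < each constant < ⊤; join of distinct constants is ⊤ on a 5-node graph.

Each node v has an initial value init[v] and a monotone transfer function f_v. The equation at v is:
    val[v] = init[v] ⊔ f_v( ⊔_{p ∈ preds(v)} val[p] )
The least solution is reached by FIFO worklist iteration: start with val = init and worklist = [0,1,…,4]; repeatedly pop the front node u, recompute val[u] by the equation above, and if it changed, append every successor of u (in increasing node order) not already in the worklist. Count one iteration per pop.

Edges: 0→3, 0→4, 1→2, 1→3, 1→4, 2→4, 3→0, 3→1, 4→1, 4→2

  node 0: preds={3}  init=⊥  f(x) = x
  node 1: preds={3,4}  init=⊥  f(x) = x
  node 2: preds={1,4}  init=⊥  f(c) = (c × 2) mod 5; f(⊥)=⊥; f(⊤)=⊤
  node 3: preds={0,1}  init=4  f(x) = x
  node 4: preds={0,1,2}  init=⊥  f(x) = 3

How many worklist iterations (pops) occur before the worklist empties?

Trace (13 dequeues):
  [1] u=0 | in 4 | out 4 | prev ⊥ | push {}
  [2] u=1 | in 4 | out 4 | prev ⊥ | push {}
  [3] u=2 | in 4 | out 3 | prev ⊥ | push {}
  [4] u=3 | in 4 | out 4 | ==
  [5] u=4 | in ⊤ | out 3 | prev ⊥ | push {1,2}
  [6] u=1 | in ⊤ | out ⊤ | prev 4 | push {3,4}
  [7] u=2 | in ⊤ | out ⊤ | prev 3 | push {}
  [8] u=3 | in ⊤ | out ⊤ | prev 4 | push {0,1}
  [9] u=4 | in ⊤ | out 3 | ==
  [10] u=0 | in ⊤ | out ⊤ | prev 4 | push {3,4}
  [11] u=1 | in ⊤ | out ⊤ | ==
  [12] u=3 | in ⊤ | out ⊤ | ==
  [13] u=4 | in ⊤ | out 3 | ==

Converged values:
  [0] ⊤
  [1] ⊤
  [2] ⊤
  [3] ⊤
  [4] 3

13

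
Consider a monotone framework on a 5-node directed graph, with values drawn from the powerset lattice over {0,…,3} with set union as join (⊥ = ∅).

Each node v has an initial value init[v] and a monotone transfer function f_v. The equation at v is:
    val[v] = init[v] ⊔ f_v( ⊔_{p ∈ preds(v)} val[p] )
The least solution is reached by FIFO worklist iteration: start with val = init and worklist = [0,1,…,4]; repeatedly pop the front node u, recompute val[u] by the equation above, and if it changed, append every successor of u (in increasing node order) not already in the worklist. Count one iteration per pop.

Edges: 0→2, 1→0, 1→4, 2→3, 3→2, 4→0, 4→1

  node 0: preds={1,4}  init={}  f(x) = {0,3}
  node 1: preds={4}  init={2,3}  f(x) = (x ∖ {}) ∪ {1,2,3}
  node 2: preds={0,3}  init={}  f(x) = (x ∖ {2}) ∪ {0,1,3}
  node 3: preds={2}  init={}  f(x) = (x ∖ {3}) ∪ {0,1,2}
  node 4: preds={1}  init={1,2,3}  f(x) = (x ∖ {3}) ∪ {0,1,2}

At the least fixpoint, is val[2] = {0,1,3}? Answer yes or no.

yes

Trace (10 dequeues):
  [1] u=0 | in {1,2,3} | out {0,3} | prev {} | push {}
  [2] u=1 | in {1,2,3} | out {1,2,3} | prev {2,3} | push {0}
  [3] u=2 | in {0,3} | out {0,1,3} | prev {} | push {}
  [4] u=3 | in {0,1,3} | out {0,1,2} | prev {} | push {2}
  [5] u=4 | in {1,2,3} | out {0,1,2,3} | prev {1,2,3} | push {1}
  [6] u=0 | in {0,1,2,3} | out {0,3} | ==
  [7] u=2 | in {0,1,2,3} | out {0,1,3} | ==
  [8] u=1 | in {0,1,2,3} | out {0,1,2,3} | prev {1,2,3} | push {0,4}
  [9] u=0 | in {0,1,2,3} | out {0,3} | ==
  [10] u=4 | in {0,1,2,3} | out {0,1,2,3} | ==

Converged values:
  [0] {0,3}
  [1] {0,1,2,3}
  [2] {0,1,3}
  [3] {0,1,2}
  [4] {0,1,2,3}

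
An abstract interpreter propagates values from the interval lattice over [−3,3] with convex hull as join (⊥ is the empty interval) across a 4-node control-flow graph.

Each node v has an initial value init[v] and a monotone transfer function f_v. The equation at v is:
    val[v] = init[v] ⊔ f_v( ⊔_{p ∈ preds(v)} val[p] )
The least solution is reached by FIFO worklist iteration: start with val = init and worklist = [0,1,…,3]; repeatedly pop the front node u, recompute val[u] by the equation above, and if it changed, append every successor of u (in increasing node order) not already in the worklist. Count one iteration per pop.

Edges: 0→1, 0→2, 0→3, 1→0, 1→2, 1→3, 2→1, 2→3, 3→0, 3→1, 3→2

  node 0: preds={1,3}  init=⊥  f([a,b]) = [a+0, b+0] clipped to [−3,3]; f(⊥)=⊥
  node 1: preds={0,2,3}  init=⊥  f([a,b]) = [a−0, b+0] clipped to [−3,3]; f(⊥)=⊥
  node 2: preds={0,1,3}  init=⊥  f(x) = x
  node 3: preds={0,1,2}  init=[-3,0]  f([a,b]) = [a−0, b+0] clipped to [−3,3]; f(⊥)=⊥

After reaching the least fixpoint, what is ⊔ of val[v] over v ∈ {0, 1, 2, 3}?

[-3,0]

Trace (6 dequeues):
  [1] u=0 | in [-3,0] | out [-3,0] | prev ⊥ | push {}
  [2] u=1 | in [-3,0] | out [-3,0] | prev ⊥ | push {0}
  [3] u=2 | in [-3,0] | out [-3,0] | prev ⊥ | push {1}
  [4] u=3 | in [-3,0] | out [-3,0] | ==
  [5] u=0 | in [-3,0] | out [-3,0] | ==
  [6] u=1 | in [-3,0] | out [-3,0] | ==

Converged values:
  [0] [-3,0]
  [1] [-3,0]
  [2] [-3,0]
  [3] [-3,0]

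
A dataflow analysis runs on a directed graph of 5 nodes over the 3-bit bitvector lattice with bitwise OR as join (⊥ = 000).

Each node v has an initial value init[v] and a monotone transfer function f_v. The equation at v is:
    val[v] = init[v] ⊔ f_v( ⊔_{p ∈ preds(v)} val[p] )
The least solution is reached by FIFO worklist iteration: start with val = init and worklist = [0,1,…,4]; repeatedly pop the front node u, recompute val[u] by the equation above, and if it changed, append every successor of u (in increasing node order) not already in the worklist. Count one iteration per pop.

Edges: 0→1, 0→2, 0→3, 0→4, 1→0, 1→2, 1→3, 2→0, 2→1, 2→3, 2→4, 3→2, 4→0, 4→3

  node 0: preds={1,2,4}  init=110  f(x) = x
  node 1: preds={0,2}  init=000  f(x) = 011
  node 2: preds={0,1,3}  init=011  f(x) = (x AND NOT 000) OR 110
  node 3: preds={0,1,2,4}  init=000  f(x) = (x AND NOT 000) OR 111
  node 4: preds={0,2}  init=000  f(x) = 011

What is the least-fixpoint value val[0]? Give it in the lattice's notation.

Trace (9 dequeues):
  [1] u=0 | in 011 | out 111 | prev 110 | push {}
  [2] u=1 | in 111 | out 011 | prev 000 | push {0}
  [3] u=2 | in 111 | out 111 | prev 011 | push {1}
  [4] u=3 | in 111 | out 111 | prev 000 | push {2}
  [5] u=4 | in 111 | out 011 | prev 000 | push {3}
  [6] u=0 | in 111 | out 111 | ==
  [7] u=1 | in 111 | out 011 | ==
  [8] u=2 | in 111 | out 111 | ==
  [9] u=3 | in 111 | out 111 | ==

Converged values:
  [0] 111
  [1] 011
  [2] 111
  [3] 111
  [4] 011

111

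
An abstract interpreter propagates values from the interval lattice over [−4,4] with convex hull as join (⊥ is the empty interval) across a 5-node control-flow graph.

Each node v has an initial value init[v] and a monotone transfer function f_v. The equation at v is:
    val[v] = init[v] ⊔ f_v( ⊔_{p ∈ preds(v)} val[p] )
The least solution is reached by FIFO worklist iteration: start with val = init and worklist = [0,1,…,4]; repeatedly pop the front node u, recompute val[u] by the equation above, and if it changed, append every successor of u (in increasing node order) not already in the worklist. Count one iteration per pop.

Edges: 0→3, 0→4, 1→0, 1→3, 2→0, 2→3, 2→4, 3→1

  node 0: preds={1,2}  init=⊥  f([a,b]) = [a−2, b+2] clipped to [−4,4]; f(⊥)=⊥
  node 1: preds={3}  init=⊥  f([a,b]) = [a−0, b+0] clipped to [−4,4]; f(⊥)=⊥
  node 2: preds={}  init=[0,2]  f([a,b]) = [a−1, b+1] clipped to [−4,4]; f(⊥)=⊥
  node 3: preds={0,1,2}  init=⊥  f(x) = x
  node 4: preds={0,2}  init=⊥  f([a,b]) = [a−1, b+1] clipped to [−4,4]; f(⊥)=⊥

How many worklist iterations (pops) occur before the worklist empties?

12

Worklist (12 pops):
  #1 pop 0: in=[0,2] → [-2,4] (was ⊥); enqueue []
  #2 pop 1: in=⊥ → ⊥ (no change)
  #3 pop 2: in=⊥ → [0,2] (no change)
  #4 pop 3: in=[-2,4] → [-2,4] (was ⊥); enqueue [1]
  #5 pop 4: in=[-2,4] → [-3,4] (was ⊥); enqueue []
  #6 pop 1: in=[-2,4] → [-2,4] (was ⊥); enqueue [0,3]
  #7 pop 0: in=[-2,4] → [-4,4] (was [-2,4]); enqueue [4]
  #8 pop 3: in=[-4,4] → [-4,4] (was [-2,4]); enqueue [1]
  #9 pop 4: in=[-4,4] → [-4,4] (was [-3,4]); enqueue []
  #10 pop 1: in=[-4,4] → [-4,4] (was [-2,4]); enqueue [0,3]
  #11 pop 0: in=[-4,4] → [-4,4] (no change)
  #12 pop 3: in=[-4,4] → [-4,4] (no change)

Fixpoint:
  val[0] = [-4,4]
  val[1] = [-4,4]
  val[2] = [0,2]
  val[3] = [-4,4]
  val[4] = [-4,4]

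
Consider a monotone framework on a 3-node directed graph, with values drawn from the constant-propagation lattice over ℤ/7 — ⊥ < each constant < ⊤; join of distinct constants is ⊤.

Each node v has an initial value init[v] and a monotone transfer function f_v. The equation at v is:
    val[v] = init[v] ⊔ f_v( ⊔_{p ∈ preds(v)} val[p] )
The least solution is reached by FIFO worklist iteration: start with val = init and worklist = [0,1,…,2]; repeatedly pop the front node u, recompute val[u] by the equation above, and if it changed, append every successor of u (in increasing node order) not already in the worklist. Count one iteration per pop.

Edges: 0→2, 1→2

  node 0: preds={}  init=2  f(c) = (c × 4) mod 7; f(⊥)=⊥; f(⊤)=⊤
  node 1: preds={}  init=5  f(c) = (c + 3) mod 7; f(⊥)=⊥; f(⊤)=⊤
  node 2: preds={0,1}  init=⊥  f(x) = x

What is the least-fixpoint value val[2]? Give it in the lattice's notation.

Worklist (3 pops):
  #1 pop 0: in=⊥ → 2 (no change)
  #2 pop 1: in=⊥ → 5 (no change)
  #3 pop 2: in=⊤ → ⊤ (was ⊥); enqueue []

Fixpoint:
  val[0] = 2
  val[1] = 5
  val[2] = ⊤

⊤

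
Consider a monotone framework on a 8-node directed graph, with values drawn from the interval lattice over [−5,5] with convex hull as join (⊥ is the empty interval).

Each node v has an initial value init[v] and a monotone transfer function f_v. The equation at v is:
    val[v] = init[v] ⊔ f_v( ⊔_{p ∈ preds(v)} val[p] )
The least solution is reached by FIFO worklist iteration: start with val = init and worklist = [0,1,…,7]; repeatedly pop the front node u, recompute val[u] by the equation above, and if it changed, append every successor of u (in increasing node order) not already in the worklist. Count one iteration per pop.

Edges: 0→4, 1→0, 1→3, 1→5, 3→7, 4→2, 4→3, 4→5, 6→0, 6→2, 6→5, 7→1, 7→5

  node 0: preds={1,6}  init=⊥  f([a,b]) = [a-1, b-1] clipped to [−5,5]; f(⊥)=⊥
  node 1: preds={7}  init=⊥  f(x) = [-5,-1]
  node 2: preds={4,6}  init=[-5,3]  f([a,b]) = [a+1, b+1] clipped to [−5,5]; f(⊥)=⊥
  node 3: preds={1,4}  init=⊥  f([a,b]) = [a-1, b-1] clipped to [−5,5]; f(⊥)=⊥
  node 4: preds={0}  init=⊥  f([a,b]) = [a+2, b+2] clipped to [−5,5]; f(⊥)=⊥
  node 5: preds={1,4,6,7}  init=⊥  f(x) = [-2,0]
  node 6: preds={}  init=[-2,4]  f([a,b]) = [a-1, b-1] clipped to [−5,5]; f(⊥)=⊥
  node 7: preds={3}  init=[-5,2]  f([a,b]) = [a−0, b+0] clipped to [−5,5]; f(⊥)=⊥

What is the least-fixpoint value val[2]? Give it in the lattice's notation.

[-5,5]

Iteration log — 17 steps:
  step 1. node 0  ⊔preds=[-2,4]  new=[-3,3]  old=⊥  +wl: 
  step 2. node 1  ⊔preds=[-5,2]  new=[-5,-1]  old=⊥  +wl: 0
  step 3. node 2  ⊔preds=[-2,4]  new=[-5,5]  old=[-5,3]  +wl: 
  step 4. node 3  ⊔preds=[-5,-1]  new=[-5,-2]  old=⊥  +wl: 
  step 5. node 4  ⊔preds=[-3,3]  new=[-1,5]  old=⊥  +wl: 2,3
  step 6. node 5  ⊔preds=[-5,5]  new=[-2,0]  old=⊥  +wl: 
  step 7. node 6  ⊔preds=⊥  new=[-2,4]  stable
  step 8. node 7  ⊔preds=[-5,-2]  new=[-5,2]  stable
  step 9. node 0  ⊔preds=[-5,4]  new=[-5,3]  old=[-3,3]  +wl: 4
  step 10. node 2  ⊔preds=[-2,5]  new=[-5,5]  stable
  step 11. node 3  ⊔preds=[-5,5]  new=[-5,4]  old=[-5,-2]  +wl: 7
  step 12. node 4  ⊔preds=[-5,3]  new=[-3,5]  old=[-1,5]  +wl: 2,3,5
  step 13. node 7  ⊔preds=[-5,4]  new=[-5,4]  old=[-5,2]  +wl: 1
  step 14. node 2  ⊔preds=[-3,5]  new=[-5,5]  stable
  step 15. node 3  ⊔preds=[-5,5]  new=[-5,4]  stable
  step 16. node 5  ⊔preds=[-5,5]  new=[-2,0]  stable
  step 17. node 1  ⊔preds=[-5,4]  new=[-5,-1]  stable

Least fixpoint reached:
  node 0: [-5,3]
  node 1: [-5,-1]
  node 2: [-5,5]
  node 3: [-5,4]
  node 4: [-3,5]
  node 5: [-2,0]
  node 6: [-2,4]
  node 7: [-5,4]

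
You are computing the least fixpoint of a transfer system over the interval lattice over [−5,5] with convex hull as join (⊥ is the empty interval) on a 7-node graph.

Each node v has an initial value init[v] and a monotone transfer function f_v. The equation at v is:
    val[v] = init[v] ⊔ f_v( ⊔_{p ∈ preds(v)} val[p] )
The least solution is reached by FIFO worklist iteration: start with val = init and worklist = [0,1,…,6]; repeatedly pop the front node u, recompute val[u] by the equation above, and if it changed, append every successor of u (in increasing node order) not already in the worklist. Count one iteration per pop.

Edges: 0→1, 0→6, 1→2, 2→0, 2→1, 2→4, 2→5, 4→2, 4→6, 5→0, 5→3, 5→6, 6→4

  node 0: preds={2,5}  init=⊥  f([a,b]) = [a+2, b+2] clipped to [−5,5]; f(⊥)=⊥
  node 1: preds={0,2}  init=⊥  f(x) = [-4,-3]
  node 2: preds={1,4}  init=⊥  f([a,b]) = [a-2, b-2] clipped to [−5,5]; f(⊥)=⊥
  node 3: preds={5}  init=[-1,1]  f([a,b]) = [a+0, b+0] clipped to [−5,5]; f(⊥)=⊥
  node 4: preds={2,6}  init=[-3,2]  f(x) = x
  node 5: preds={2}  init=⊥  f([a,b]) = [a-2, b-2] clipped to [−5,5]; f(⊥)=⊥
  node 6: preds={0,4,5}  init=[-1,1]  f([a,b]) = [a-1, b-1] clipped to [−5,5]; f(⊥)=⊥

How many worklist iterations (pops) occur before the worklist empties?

13

Iteration log — 13 steps:
  step 1. node 0  ⊔preds=⊥  new=⊥  stable
  step 2. node 1  ⊔preds=⊥  new=[-4,-3]  old=⊥  +wl: 
  step 3. node 2  ⊔preds=[-4,2]  new=[-5,0]  old=⊥  +wl: 0,1
  step 4. node 3  ⊔preds=⊥  new=[-1,1]  stable
  step 5. node 4  ⊔preds=[-5,1]  new=[-5,2]  old=[-3,2]  +wl: 2
  step 6. node 5  ⊔preds=[-5,0]  new=[-5,-2]  old=⊥  +wl: 3
  step 7. node 6  ⊔preds=[-5,2]  new=[-5,1]  old=[-1,1]  +wl: 4
  step 8. node 0  ⊔preds=[-5,0]  new=[-3,2]  old=⊥  +wl: 6
  step 9. node 1  ⊔preds=[-5,2]  new=[-4,-3]  stable
  step 10. node 2  ⊔preds=[-5,2]  new=[-5,0]  stable
  step 11. node 3  ⊔preds=[-5,-2]  new=[-5,1]  old=[-1,1]  +wl: 
  step 12. node 4  ⊔preds=[-5,1]  new=[-5,2]  stable
  step 13. node 6  ⊔preds=[-5,2]  new=[-5,1]  stable

Least fixpoint reached:
  node 0: [-3,2]
  node 1: [-4,-3]
  node 2: [-5,0]
  node 3: [-5,1]
  node 4: [-5,2]
  node 5: [-5,-2]
  node 6: [-5,1]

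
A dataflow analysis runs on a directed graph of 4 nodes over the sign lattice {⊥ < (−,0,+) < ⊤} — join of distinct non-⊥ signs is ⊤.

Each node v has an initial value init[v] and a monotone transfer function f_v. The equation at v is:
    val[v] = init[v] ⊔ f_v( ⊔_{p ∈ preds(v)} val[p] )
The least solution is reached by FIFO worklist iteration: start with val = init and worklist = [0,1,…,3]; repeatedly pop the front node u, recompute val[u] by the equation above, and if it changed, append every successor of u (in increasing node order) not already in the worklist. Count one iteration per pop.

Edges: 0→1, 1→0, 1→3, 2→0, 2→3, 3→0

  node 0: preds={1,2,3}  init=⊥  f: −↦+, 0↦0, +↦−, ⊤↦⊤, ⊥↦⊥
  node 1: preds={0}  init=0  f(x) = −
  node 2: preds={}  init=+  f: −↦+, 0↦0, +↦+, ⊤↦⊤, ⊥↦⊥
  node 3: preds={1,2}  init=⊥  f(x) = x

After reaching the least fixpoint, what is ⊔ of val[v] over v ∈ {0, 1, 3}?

Worklist (5 pops):
  #1 pop 0: in=⊤ → ⊤ (was ⊥); enqueue []
  #2 pop 1: in=⊤ → ⊤ (was 0); enqueue [0]
  #3 pop 2: in=⊥ → + (no change)
  #4 pop 3: in=⊤ → ⊤ (was ⊥); enqueue []
  #5 pop 0: in=⊤ → ⊤ (no change)

Fixpoint:
  val[0] = ⊤
  val[1] = ⊤
  val[2] = +
  val[3] = ⊤

⊤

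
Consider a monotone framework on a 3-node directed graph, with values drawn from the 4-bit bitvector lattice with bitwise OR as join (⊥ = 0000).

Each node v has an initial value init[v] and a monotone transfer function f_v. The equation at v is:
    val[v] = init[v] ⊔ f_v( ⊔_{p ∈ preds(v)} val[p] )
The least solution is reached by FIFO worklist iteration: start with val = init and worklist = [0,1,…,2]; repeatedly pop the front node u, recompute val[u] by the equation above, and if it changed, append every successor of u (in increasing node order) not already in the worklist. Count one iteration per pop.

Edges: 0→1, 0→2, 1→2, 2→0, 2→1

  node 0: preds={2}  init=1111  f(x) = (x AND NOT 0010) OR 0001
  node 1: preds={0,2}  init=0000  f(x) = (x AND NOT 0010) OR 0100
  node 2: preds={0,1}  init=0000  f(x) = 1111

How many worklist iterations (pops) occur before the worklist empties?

Iteration log — 5 steps:
  step 1. node 0  ⊔preds=0000  new=1111  stable
  step 2. node 1  ⊔preds=1111  new=1101  old=0000  +wl: 
  step 3. node 2  ⊔preds=1111  new=1111  old=0000  +wl: 0,1
  step 4. node 0  ⊔preds=1111  new=1111  stable
  step 5. node 1  ⊔preds=1111  new=1101  stable

Least fixpoint reached:
  node 0: 1111
  node 1: 1101
  node 2: 1111

5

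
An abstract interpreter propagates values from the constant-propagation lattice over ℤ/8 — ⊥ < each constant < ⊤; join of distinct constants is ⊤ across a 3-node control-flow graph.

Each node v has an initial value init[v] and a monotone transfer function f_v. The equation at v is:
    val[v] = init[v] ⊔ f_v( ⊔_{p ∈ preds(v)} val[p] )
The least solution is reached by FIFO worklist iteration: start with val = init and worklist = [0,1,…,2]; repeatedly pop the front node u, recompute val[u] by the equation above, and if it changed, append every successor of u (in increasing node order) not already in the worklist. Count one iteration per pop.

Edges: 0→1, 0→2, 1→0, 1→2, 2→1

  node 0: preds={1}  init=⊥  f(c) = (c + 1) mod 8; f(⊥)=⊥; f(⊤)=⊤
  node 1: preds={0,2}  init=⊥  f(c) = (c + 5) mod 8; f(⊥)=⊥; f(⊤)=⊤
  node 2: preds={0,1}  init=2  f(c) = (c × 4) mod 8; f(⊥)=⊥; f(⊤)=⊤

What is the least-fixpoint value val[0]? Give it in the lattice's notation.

Iteration log — 9 steps:
  step 1. node 0  ⊔preds=⊥  new=⊥  stable
  step 2. node 1  ⊔preds=2  new=7  old=⊥  +wl: 0
  step 3. node 2  ⊔preds=7  new=⊤  old=2  +wl: 1
  step 4. node 0  ⊔preds=7  new=0  old=⊥  +wl: 2
  step 5. node 1  ⊔preds=⊤  new=⊤  old=7  +wl: 0
  step 6. node 2  ⊔preds=⊤  new=⊤  stable
  step 7. node 0  ⊔preds=⊤  new=⊤  old=0  +wl: 1,2
  step 8. node 1  ⊔preds=⊤  new=⊤  stable
  step 9. node 2  ⊔preds=⊤  new=⊤  stable

Least fixpoint reached:
  node 0: ⊤
  node 1: ⊤
  node 2: ⊤

⊤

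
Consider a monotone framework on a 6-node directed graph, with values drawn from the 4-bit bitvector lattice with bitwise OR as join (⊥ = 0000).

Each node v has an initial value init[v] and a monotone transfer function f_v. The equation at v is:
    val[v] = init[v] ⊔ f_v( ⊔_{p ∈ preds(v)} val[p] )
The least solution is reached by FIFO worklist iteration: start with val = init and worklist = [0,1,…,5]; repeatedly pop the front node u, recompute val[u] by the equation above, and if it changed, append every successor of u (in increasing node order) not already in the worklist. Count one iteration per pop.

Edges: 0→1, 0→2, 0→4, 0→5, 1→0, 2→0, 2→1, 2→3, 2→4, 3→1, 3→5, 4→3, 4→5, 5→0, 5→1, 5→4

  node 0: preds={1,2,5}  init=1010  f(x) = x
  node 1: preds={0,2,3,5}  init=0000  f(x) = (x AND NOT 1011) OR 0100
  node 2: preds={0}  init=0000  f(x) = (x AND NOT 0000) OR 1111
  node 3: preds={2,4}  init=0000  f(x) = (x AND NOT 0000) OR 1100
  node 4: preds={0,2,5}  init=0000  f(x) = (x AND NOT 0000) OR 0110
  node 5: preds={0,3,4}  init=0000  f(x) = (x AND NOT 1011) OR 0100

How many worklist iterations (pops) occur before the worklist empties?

Worklist (12 pops):
  #1 pop 0: in=0000 → 1010 (no change)
  #2 pop 1: in=1010 → 0100 (was 0000); enqueue [0]
  #3 pop 2: in=1010 → 1111 (was 0000); enqueue [1]
  #4 pop 3: in=1111 → 1111 (was 0000); enqueue []
  #5 pop 4: in=1111 → 1111 (was 0000); enqueue [3]
  #6 pop 5: in=1111 → 0100 (was 0000); enqueue [4]
  #7 pop 0: in=1111 → 1111 (was 1010); enqueue [2,5]
  #8 pop 1: in=1111 → 0100 (no change)
  #9 pop 3: in=1111 → 1111 (no change)
  #10 pop 4: in=1111 → 1111 (no change)
  #11 pop 2: in=1111 → 1111 (no change)
  #12 pop 5: in=1111 → 0100 (no change)

Fixpoint:
  val[0] = 1111
  val[1] = 0100
  val[2] = 1111
  val[3] = 1111
  val[4] = 1111
  val[5] = 0100

12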